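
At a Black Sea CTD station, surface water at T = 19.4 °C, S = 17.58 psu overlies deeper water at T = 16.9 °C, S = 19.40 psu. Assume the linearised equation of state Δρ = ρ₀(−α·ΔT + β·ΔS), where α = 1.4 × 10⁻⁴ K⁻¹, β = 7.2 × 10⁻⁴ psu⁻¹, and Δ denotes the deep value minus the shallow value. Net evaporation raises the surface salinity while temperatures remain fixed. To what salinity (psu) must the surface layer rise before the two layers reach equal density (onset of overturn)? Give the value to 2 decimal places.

19.89 psu

Neutral buoyancy requires −α(T_deep − T_surf) + β(S_deep − S_surf′) = 0.
S_surf′ = S_deep − (α/β)·ΔT = 19.40 − (1.4 × 10⁻⁴/7.2 × 10⁻⁴)·(-2.5) = 19.8861 psu.
Increase required: 19.8861 − 17.58 = 2.3061 psu.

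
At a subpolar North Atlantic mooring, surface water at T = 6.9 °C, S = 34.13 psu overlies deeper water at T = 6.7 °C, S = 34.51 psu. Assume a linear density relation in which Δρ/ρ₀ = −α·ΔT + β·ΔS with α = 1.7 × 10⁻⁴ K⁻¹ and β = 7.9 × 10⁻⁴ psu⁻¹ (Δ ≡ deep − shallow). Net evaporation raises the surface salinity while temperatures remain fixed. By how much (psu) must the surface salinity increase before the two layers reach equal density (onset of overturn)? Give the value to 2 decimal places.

Neutral buoyancy requires −α(T_deep − T_surf) + β(S_deep − S_surf′) = 0.
S_surf′ = S_deep − (α/β)·ΔT = 34.51 − (1.7 × 10⁻⁴/7.9 × 10⁻⁴)·(-0.2) = 34.5530 psu.
Increase required: 34.5530 − 34.13 = 0.4230 psu.

0.42 psu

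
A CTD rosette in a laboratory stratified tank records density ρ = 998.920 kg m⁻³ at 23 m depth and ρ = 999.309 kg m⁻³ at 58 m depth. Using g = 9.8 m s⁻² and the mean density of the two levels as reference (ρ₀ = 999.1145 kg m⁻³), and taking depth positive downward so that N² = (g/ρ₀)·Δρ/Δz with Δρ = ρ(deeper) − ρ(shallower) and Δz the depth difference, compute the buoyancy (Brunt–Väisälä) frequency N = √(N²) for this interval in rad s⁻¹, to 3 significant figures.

Δρ = 999.309 − 998.920 = 0.389 kg m⁻³ over Δz = 58 − 23 = 35 m.
N² = (9.8/999.1145) × (0.389/35) = 1.0902 × 10⁻⁴ s⁻².
N = √(1.0902 × 10⁻⁴) = 0.010441 rad s⁻¹ ≈ 0.0104 rad s⁻¹.

0.0104 rad s⁻¹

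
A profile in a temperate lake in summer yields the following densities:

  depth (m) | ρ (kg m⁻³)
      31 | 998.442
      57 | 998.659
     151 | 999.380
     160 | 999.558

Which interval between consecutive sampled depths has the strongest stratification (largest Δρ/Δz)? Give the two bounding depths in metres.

Compute the density gradient over each adjacent pair:
  31–57 m: Δρ/Δz = 0.217/26 = 8.3 × 10⁻³ kg m⁻⁴
  57–151 m: Δρ/Δz = 0.721/94 = 7.7 × 10⁻³ kg m⁻⁴
  151–160 m: Δρ/Δz = 0.178/9 = 0.020 kg m⁻⁴
The largest gradient is in the 151–160 m interval — the pycnocline.

151–160 m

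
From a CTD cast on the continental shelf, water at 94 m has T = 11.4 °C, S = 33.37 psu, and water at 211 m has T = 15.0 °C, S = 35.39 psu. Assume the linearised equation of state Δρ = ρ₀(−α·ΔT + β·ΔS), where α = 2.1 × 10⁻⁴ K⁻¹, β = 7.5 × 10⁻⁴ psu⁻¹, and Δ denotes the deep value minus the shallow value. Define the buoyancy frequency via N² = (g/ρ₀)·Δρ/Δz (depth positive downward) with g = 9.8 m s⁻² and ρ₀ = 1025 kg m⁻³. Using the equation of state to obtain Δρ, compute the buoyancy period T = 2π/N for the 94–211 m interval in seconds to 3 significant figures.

ΔT = +3.6 K, ΔS = +2.02 psu (deep − shallow).
Δρ/ρ₀ = −αΔT + βΔS = -7.56 × 10⁻⁴ + 1.515 × 10⁻³ = 7.59 × 10⁻⁴, so Δρ ≈ 0.7780 kg m⁻³.
N² = (g/ρ₀)·Δρ/Δz = g·(Δρ/ρ₀)/Δz = 9.8 × 7.59 × 10⁻⁴ / 117 = 6.3574 × 10⁻⁵ s⁻².
N = √(6.3574 × 10⁻⁵) = 7.9733 × 10⁻³ rad s⁻¹ → T = 2π/N = 788.03 s ≈ 788 s.

788 s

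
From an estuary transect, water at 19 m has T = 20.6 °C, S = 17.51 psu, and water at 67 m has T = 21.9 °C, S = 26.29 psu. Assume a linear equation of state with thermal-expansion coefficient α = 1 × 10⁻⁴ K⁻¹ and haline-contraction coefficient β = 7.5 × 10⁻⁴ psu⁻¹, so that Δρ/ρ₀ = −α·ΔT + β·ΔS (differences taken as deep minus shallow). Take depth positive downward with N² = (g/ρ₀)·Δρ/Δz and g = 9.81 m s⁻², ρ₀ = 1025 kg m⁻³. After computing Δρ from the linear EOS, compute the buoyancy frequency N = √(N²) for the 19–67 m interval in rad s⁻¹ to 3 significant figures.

0.0363 rad s⁻¹

ΔT = +1.3 K, ΔS = +8.78 psu (deep − shallow).
Δρ/ρ₀ = −αΔT + βΔS = -1.30 × 10⁻⁴ + 6.585 × 10⁻³ = 6.455 × 10⁻³, so Δρ ≈ 6.616 kg m⁻³.
N² = (g/ρ₀)·Δρ/Δz = g·(Δρ/ρ₀)/Δz = 9.81 × 6.455 × 10⁻³ / 48 = 1.3192 × 10⁻³ s⁻².
N = √(1.3192 × 10⁻³) = 0.036321 rad s⁻¹ ≈ 0.0363 rad s⁻¹.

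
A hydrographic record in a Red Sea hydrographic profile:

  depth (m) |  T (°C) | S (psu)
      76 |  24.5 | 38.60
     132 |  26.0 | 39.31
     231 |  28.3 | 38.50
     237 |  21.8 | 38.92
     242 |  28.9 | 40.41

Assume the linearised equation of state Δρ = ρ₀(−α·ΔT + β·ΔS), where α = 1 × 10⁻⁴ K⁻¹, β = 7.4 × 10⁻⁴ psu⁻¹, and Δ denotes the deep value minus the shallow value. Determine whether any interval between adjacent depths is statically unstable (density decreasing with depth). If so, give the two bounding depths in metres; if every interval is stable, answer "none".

132–231 m

Evaluate Δρ/ρ₀ = −αΔT + βΔS across each adjacent pair:
  76–132 m: −αΔT+βΔS = −(1 × 10⁻⁴)(+1.5)+(7.4 × 10⁻⁴)(+0.71) = 3.8 × 10⁻⁴ → stable
  132–231 m: −αΔT+βΔS = −(1 × 10⁻⁴)(+2.3)+(7.4 × 10⁻⁴)(-0.81) = -8.3 × 10⁻⁴ → UNSTABLE
  231–237 m: −αΔT+βΔS = −(1 × 10⁻⁴)(-6.5)+(7.4 × 10⁻⁴)(+0.42) = 9.6 × 10⁻⁴ → stable
  237–242 m: −αΔT+βΔS = −(1 × 10⁻⁴)(+7.1)+(7.4 × 10⁻⁴)(+1.49) = 3.9 × 10⁻⁴ → stable
The 132–231 m interval has Δρ < 0: lighter water underlies denser water.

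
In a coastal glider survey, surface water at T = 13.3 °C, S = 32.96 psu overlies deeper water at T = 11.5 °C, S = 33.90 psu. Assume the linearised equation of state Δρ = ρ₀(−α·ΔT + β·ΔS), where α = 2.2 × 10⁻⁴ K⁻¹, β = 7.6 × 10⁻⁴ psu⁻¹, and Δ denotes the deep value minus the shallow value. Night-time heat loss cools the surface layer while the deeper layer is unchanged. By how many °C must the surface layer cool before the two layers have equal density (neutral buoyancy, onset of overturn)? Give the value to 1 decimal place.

Neutral buoyancy requires Δρ = 0, i.e. −α(T_deep − T_surf′) + β(S_deep − S_surf) = 0.
T_surf′ = T_deep − (β/α)·ΔS = 11.5 − (7.6 × 10⁻⁴/2.2 × 10⁻⁴)·(+0.94) = 8.253 °C.
Cooling required: 13.3 − (8.253) = 5.047 °C.

5.0 °C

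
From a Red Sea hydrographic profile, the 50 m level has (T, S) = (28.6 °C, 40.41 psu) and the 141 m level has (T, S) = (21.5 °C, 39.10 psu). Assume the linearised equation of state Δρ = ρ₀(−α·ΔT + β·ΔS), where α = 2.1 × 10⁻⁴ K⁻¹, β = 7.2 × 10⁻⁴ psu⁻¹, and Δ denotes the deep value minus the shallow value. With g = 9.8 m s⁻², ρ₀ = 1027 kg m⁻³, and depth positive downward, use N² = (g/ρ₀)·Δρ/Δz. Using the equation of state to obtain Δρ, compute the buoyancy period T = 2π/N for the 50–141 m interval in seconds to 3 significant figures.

ΔT = -7.1 K, ΔS = -1.31 psu (deep − shallow).
Δρ/ρ₀ = −αΔT + βΔS = 1.491 × 10⁻³ − 9.432 × 10⁻⁴ = 5.478 × 10⁻⁴, so Δρ ≈ 0.5626 kg m⁻³.
N² = (g/ρ₀)·Δρ/Δz = g·(Δρ/ρ₀)/Δz = 9.8 × 5.478 × 10⁻⁴ / 91 = 5.8994 × 10⁻⁵ s⁻².
N = √(5.8994 × 10⁻⁵) = 7.6808 × 10⁻³ rad s⁻¹ → T = 2π/N = 818.04 s ≈ 818 s.

818 s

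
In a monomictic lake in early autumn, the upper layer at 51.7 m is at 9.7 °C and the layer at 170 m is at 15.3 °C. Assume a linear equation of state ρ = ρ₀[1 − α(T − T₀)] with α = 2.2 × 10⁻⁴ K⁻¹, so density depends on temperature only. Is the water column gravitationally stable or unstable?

ΔT = 15.3 − 9.7 = +5.6 K, so Δρ/ρ₀ = −αΔT = -1.232 × 10⁻³.
Δρ/ρ₀ < 0, so Δρ < 0: deeper water is lighter → statically unstable; the column would overturn.

unstable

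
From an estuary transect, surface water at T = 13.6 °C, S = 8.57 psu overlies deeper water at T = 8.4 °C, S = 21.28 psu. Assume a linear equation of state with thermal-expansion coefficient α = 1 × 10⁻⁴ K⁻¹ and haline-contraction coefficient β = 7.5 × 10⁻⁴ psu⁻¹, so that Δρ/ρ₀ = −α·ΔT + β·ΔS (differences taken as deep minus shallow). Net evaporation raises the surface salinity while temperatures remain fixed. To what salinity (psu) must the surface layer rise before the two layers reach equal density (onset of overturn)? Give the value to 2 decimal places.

21.97 psu

Neutral buoyancy requires −α(T_deep − T_surf) + β(S_deep − S_surf′) = 0.
S_surf′ = S_deep − (α/β)·ΔT = 21.28 − (1 × 10⁻⁴/7.5 × 10⁻⁴)·(-5.2) = 21.9733 psu.
Increase required: 21.9733 − 8.57 = 13.4033 psu.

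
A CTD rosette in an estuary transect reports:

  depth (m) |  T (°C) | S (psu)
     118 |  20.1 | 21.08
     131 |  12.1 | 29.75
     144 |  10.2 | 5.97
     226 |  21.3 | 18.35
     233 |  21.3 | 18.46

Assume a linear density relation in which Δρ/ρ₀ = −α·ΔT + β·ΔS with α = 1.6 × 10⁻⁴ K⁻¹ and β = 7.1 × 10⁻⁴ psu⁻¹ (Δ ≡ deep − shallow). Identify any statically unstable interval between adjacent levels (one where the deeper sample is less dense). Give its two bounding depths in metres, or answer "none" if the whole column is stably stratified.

Evaluate Δρ/ρ₀ = −αΔT + βΔS across each adjacent pair:
  118–131 m: −αΔT+βΔS = −(1.6 × 10⁻⁴)(-8.0)+(7.1 × 10⁻⁴)(+8.67) = 7.4 × 10⁻³ → stable
  131–144 m: −αΔT+βΔS = −(1.6 × 10⁻⁴)(-1.9)+(7.1 × 10⁻⁴)(-23.78) = -0.017 → UNSTABLE
  144–226 m: −αΔT+βΔS = −(1.6 × 10⁻⁴)(+11.1)+(7.1 × 10⁻⁴)(+12.38) = 7.0 × 10⁻³ → stable
  226–233 m: −αΔT+βΔS = −(1.6 × 10⁻⁴)(+0.0)+(7.1 × 10⁻⁴)(+0.11) = 7.8 × 10⁻⁵ → stable
The 131–144 m interval has Δρ < 0: lighter water underlies denser water.

131–144 m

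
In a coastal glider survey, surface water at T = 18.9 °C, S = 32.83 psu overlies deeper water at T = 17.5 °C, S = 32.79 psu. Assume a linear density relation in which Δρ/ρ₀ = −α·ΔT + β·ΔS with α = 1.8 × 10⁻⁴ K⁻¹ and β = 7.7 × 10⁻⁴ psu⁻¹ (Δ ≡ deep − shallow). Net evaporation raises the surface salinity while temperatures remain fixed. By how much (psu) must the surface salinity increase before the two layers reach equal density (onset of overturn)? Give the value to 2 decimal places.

0.29 psu

Neutral buoyancy requires −α(T_deep − T_surf) + β(S_deep − S_surf′) = 0.
S_surf′ = S_deep − (α/β)·ΔT = 32.79 − (1.8 × 10⁻⁴/7.7 × 10⁻⁴)·(-1.4) = 33.1173 psu.
Increase required: 33.1173 − 32.83 = 0.2873 psu.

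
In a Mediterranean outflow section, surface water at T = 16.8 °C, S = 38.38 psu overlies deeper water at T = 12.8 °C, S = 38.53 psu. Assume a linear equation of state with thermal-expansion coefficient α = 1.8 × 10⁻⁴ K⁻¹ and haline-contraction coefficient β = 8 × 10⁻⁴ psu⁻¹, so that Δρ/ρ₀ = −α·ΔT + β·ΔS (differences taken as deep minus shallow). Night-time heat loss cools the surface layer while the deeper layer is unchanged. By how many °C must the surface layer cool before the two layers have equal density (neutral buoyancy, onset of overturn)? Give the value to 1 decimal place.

4.7 °C

Neutral buoyancy requires Δρ = 0, i.e. −α(T_deep − T_surf′) + β(S_deep − S_surf) = 0.
T_surf′ = T_deep − (β/α)·ΔS = 12.8 − (8 × 10⁻⁴/1.8 × 10⁻⁴)·(+0.15) = 12.133 °C.
Cooling required: 16.8 − (12.133) = 4.667 °C.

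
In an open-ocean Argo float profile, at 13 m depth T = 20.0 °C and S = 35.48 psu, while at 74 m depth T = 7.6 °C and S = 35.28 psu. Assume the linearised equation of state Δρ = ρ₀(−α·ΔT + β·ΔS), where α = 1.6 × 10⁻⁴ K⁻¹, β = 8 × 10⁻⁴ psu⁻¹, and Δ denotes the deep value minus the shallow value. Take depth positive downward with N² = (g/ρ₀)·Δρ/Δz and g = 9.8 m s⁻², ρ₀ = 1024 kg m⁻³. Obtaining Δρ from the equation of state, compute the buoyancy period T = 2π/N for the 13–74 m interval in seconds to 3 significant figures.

367 s

ΔT = -12.4 K, ΔS = -0.20 psu (deep − shallow).
Δρ/ρ₀ = −αΔT + βΔS = 1.984 × 10⁻³ − 1.60 × 10⁻⁴ = 1.824 × 10⁻³, so Δρ ≈ 1.868 kg m⁻³.
N² = (g/ρ₀)·Δρ/Δz = g·(Δρ/ρ₀)/Δz = 9.8 × 1.824 × 10⁻³ / 61 = 2.9304 × 10⁻⁴ s⁻².
N = √(2.9304 × 10⁻⁴) = 0.017118 rad s⁻¹ → T = 2π/N = 367.05 s ≈ 367 s.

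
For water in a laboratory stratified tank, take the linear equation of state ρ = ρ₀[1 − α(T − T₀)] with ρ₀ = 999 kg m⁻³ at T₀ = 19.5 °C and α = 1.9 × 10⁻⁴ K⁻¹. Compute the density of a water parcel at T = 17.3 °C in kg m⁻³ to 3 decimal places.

T − T₀ = -2.2 K.
Bracket = 1 − α·(-2.2) = 1 + (4.18 × 10⁻⁴) = 1.0004180.
ρ = 999 × 1.0004180 = 999.418 kg m⁻³.

999.418 kg m⁻³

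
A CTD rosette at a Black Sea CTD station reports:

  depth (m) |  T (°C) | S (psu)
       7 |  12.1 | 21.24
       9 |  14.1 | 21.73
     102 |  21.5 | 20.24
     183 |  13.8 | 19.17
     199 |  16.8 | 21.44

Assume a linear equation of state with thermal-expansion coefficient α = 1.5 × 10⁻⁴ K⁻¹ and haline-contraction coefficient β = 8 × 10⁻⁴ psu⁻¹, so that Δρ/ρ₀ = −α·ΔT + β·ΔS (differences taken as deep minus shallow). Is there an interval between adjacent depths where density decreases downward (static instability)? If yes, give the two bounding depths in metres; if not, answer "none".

9–102 m

Evaluate Δρ/ρ₀ = −αΔT + βΔS across each adjacent pair:
  7–9 m: −αΔT+βΔS = −(1.5 × 10⁻⁴)(+2.0)+(8 × 10⁻⁴)(+0.49) = 9.2 × 10⁻⁵ → stable
  9–102 m: −αΔT+βΔS = −(1.5 × 10⁻⁴)(+7.4)+(8 × 10⁻⁴)(-1.49) = -2.3 × 10⁻³ → UNSTABLE
  102–183 m: −αΔT+βΔS = −(1.5 × 10⁻⁴)(-7.7)+(8 × 10⁻⁴)(-1.07) = 3.0 × 10⁻⁴ → stable
  183–199 m: −αΔT+βΔS = −(1.5 × 10⁻⁴)(+3.0)+(8 × 10⁻⁴)(+2.27) = 1.4 × 10⁻³ → stable
The 9–102 m interval has Δρ < 0: lighter water underlies denser water.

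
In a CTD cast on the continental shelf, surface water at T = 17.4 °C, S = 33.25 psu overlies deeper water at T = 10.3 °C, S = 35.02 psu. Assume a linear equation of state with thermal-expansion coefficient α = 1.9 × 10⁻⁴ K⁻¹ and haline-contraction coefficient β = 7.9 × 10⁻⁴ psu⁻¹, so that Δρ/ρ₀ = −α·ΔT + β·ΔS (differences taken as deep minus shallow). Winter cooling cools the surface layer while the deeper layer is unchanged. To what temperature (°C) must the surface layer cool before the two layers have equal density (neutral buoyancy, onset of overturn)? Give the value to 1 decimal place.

Neutral buoyancy requires Δρ = 0, i.e. −α(T_deep − T_surf′) + β(S_deep − S_surf) = 0.
T_surf′ = T_deep − (β/α)·ΔS = 10.3 − (7.9 × 10⁻⁴/1.9 × 10⁻⁴)·(+1.77) = 2.941 °C.
Cooling required: 17.4 − (2.941) = 14.459 °C.

2.9 °C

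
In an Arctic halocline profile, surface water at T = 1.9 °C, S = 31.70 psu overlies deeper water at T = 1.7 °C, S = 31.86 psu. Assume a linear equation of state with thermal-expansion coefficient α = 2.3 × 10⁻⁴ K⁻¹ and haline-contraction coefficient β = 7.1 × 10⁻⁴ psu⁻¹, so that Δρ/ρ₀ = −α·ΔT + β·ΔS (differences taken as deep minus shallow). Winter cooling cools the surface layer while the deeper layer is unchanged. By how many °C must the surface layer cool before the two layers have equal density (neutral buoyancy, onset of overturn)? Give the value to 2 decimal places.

0.69 °C

Neutral buoyancy requires Δρ = 0, i.e. −α(T_deep − T_surf′) + β(S_deep − S_surf) = 0.
T_surf′ = T_deep − (β/α)·ΔS = 1.7 − (7.1 × 10⁻⁴/2.3 × 10⁻⁴)·(+0.16) = 1.2061 °C.
Cooling required: 1.9 − (1.2061) = 0.6939 °C.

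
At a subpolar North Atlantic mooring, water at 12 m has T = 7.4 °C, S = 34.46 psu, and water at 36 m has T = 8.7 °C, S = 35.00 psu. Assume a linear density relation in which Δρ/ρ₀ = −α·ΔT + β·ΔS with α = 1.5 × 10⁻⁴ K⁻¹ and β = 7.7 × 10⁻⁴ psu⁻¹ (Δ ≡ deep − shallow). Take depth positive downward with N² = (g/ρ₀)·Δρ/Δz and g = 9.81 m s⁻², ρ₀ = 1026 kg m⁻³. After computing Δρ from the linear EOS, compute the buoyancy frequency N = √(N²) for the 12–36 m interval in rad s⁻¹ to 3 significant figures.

ΔT = +1.3 K, ΔS = +0.54 psu (deep − shallow).
Δρ/ρ₀ = −αΔT + βΔS = -1.95 × 10⁻⁴ + 4.158 × 10⁻⁴ = 2.208 × 10⁻⁴, so Δρ ≈ 0.2265 kg m⁻³.
N² = (g/ρ₀)·Δρ/Δz = g·(Δρ/ρ₀)/Δz = 9.81 × 2.208 × 10⁻⁴ / 24 = 9.0252 × 10⁻⁵ s⁻².
N = √(9.0252 × 10⁻⁵) = 9.5001 × 10⁻³ rad s⁻¹ ≈ 9.50 × 10⁻³ rad s⁻¹.

9.50 × 10⁻³ rad s⁻¹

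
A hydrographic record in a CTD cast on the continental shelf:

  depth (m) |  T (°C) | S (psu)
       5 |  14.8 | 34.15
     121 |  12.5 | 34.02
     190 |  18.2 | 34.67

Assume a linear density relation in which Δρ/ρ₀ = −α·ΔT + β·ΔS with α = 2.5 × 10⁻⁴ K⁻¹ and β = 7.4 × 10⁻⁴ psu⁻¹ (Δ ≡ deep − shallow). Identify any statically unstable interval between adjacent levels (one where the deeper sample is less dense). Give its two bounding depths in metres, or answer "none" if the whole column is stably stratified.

Evaluate Δρ/ρ₀ = −αΔT + βΔS across each adjacent pair:
  5–121 m: −αΔT+βΔS = −(2.5 × 10⁻⁴)(-2.3)+(7.4 × 10⁻⁴)(-0.13) = 4.8 × 10⁻⁴ → stable
  121–190 m: −αΔT+βΔS = −(2.5 × 10⁻⁴)(+5.7)+(7.4 × 10⁻⁴)(+0.65) = -9.4 × 10⁻⁴ → UNSTABLE
The 121–190 m interval has Δρ < 0: lighter water underlies denser water.

121–190 m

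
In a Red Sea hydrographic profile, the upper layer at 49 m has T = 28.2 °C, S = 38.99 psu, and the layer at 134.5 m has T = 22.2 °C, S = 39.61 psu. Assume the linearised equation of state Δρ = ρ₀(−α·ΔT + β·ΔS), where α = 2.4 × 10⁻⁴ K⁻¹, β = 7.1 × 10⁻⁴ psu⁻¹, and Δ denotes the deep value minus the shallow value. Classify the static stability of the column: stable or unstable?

stable

ΔT = 22.2 − 28.2 = -6.0 K and ΔS = 39.61 − 38.99 = +0.62 psu (deep − shallow).
−αΔT = 1.44 × 10⁻³; βΔS = 4.402 × 10⁻⁴; sum Δρ/ρ₀ = 1.8802 × 10⁻³.
Δρ/ρ₀ > 0, so Δρ > 0: deeper water is denser → statically stable.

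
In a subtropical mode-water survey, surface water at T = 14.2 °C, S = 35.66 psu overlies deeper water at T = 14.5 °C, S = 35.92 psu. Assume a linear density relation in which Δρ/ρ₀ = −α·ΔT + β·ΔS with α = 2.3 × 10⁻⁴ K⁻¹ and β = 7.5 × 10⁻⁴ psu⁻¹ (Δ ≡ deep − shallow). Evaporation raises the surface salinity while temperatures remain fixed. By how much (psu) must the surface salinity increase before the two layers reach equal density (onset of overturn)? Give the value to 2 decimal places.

0.17 psu

Neutral buoyancy requires −α(T_deep − T_surf) + β(S_deep − S_surf′) = 0.
S_surf′ = S_deep − (α/β)·ΔT = 35.92 − (2.3 × 10⁻⁴/7.5 × 10⁻⁴)·(+0.3) = 35.8280 psu.
Increase required: 35.8280 − 35.66 = 0.1680 psu.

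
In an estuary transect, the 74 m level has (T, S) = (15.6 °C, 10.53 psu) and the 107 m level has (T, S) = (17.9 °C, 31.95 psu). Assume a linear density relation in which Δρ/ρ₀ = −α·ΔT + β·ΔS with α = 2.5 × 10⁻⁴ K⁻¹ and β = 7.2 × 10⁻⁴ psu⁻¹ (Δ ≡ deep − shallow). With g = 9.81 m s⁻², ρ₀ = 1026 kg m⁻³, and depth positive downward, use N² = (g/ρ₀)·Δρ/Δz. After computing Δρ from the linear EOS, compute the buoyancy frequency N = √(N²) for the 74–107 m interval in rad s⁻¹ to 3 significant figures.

ΔT = +2.3 K, ΔS = +21.42 psu (deep − shallow).
Δρ/ρ₀ = −αΔT + βΔS = -5.75 × 10⁻⁴ + 0.0154224 = 0.0148474, so Δρ ≈ 15.23 kg m⁻³.
N² = (g/ρ₀)·Δρ/Δz = g·(Δρ/ρ₀)/Δz = 9.81 × 0.0148474 / 33 = 4.4137 × 10⁻³ s⁻².
N = √(4.4137 × 10⁻³) = 0.066436 rad s⁻¹ ≈ 0.0664 rad s⁻¹.

0.0664 rad s⁻¹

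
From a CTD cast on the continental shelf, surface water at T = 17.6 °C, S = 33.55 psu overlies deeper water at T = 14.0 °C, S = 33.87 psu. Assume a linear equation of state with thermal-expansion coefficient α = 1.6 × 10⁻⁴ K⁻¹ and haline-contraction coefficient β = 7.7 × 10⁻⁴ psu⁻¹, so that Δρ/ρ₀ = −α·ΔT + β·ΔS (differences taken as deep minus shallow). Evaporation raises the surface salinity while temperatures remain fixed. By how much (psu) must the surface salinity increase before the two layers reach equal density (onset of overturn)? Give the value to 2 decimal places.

Neutral buoyancy requires −α(T_deep − T_surf) + β(S_deep − S_surf′) = 0.
S_surf′ = S_deep − (α/β)·ΔT = 33.87 − (1.6 × 10⁻⁴/7.7 × 10⁻⁴)·(-3.6) = 34.6181 psu.
Increase required: 34.6181 − 33.55 = 1.0681 psu.

1.07 psu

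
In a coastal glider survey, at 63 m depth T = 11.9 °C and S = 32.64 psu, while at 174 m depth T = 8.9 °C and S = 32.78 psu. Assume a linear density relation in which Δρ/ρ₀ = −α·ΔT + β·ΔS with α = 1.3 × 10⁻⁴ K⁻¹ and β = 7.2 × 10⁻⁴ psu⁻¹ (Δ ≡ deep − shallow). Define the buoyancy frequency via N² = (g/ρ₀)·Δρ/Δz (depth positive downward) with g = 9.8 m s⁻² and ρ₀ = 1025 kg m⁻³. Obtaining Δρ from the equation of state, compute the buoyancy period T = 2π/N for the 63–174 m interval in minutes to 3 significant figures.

15.9 min

ΔT = -3.0 K, ΔS = +0.14 psu (deep − shallow).
Δρ/ρ₀ = −αΔT + βΔS = 3.90 × 10⁻⁴ + 1.008 × 10⁻⁴ = 4.908 × 10⁻⁴, so Δρ ≈ 0.5031 kg m⁻³.
N² = (g/ρ₀)·Δρ/Δz = g·(Δρ/ρ₀)/Δz = 9.8 × 4.908 × 10⁻⁴ / 111 = 4.3332 × 10⁻⁵ s⁻².
N = √(4.3332 × 10⁻⁵) = 6.5827 × 10⁻³ rad s⁻¹ → T = 2π/N = 954.50 s = 15.908 min ≈ 15.9 min.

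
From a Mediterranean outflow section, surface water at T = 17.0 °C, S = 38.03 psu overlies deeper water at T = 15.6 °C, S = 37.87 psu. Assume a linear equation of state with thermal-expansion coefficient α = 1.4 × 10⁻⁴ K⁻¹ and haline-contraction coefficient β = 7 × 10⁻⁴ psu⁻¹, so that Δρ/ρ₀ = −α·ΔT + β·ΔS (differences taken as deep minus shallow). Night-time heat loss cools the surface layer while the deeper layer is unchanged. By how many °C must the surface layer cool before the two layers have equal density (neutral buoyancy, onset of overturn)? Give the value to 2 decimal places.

Neutral buoyancy requires Δρ = 0, i.e. −α(T_deep − T_surf′) + β(S_deep − S_surf) = 0.
T_surf′ = T_deep − (β/α)·ΔS = 15.6 − (7 × 10⁻⁴/1.4 × 10⁻⁴)·(-0.16) = 16.4000 °C.
Cooling required: 17.0 − (16.4000) = 0.6000 °C.

0.60 °C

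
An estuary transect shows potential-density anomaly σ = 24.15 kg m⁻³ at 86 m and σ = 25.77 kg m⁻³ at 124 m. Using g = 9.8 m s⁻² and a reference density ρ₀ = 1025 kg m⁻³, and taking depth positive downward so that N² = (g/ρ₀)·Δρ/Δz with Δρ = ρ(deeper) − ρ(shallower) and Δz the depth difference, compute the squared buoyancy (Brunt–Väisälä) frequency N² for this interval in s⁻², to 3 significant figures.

4.08 × 10⁻⁴ s⁻²

Δρ = 1025.77 − 1024.15 = 1.62 kg m⁻³ over Δz = 124 − 86 = 38 m.
N² = (9.8/1025) × (1.62/38) = 4.0760 × 10⁻⁴ s⁻² ≈ 4.08 × 10⁻⁴ s⁻².
N² > 0, so the interval is statically stable.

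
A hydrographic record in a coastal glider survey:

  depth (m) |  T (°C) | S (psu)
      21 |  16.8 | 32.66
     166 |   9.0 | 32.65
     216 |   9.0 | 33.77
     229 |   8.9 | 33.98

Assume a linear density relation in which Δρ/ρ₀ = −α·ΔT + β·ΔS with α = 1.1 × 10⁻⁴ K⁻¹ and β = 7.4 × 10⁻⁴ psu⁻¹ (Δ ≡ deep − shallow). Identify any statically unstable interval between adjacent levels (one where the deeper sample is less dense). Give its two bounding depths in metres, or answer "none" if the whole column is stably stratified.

Evaluate Δρ/ρ₀ = −αΔT + βΔS across each adjacent pair:
  21–166 m: −αΔT+βΔS = −(1.1 × 10⁻⁴)(-7.8)+(7.4 × 10⁻⁴)(-0.01) = 8.5 × 10⁻⁴ → stable
  166–216 m: −αΔT+βΔS = −(1.1 × 10⁻⁴)(+0.0)+(7.4 × 10⁻⁴)(+1.12) = 8.3 × 10⁻⁴ → stable
  216–229 m: −αΔT+βΔS = −(1.1 × 10⁻⁴)(-0.1)+(7.4 × 10⁻⁴)(+0.21) = 1.7 × 10⁻⁴ → stable
Every interval has Δρ > 0: the column is stably stratified throughout.

none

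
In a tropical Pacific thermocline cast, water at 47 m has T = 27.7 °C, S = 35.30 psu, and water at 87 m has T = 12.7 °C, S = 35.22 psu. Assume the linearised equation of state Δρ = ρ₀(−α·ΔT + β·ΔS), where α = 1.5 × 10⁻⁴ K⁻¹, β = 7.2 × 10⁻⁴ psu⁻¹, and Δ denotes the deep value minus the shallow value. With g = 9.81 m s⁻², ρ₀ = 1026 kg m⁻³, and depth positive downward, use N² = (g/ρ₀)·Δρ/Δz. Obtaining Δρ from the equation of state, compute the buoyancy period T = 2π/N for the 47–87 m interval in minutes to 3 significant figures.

ΔT = -15.0 K, ΔS = -0.08 psu (deep − shallow).
Δρ/ρ₀ = −αΔT + βΔS = 2.25 × 10⁻³ − 5.76 × 10⁻⁵ = 2.1924 × 10⁻³, so Δρ ≈ 2.249 kg m⁻³.
N² = (g/ρ₀)·Δρ/Δz = g·(Δρ/ρ₀)/Δz = 9.81 × 2.1924 × 10⁻³ / 40 = 5.3769 × 10⁻⁴ s⁻².
N = √(5.3769 × 10⁻⁴) = 0.023188 rad s⁻¹ → T = 2π/N = 270.97 s = 4.5162 min ≈ 4.52 min.

4.52 min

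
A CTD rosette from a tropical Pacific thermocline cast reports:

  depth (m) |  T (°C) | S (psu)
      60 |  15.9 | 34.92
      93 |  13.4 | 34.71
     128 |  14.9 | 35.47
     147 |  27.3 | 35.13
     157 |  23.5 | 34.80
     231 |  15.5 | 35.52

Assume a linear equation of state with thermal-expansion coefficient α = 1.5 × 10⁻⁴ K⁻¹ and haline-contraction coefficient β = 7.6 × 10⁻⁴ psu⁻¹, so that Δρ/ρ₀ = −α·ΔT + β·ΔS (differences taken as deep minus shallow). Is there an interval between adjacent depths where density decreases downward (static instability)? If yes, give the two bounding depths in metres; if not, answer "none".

Evaluate Δρ/ρ₀ = −αΔT + βΔS across each adjacent pair:
  60–93 m: −αΔT+βΔS = −(1.5 × 10⁻⁴)(-2.5)+(7.6 × 10⁻⁴)(-0.21) = 2.2 × 10⁻⁴ → stable
  93–128 m: −αΔT+βΔS = −(1.5 × 10⁻⁴)(+1.5)+(7.6 × 10⁻⁴)(+0.76) = 3.5 × 10⁻⁴ → stable
  128–147 m: −αΔT+βΔS = −(1.5 × 10⁻⁴)(+12.4)+(7.6 × 10⁻⁴)(-0.34) = -2.1 × 10⁻³ → UNSTABLE
  147–157 m: −αΔT+βΔS = −(1.5 × 10⁻⁴)(-3.8)+(7.6 × 10⁻⁴)(-0.33) = 3.2 × 10⁻⁴ → stable
  157–231 m: −αΔT+βΔS = −(1.5 × 10⁻⁴)(-8.0)+(7.6 × 10⁻⁴)(+0.72) = 1.7 × 10⁻³ → stable
The 128–147 m interval has Δρ < 0: lighter water underlies denser water.

128–147 m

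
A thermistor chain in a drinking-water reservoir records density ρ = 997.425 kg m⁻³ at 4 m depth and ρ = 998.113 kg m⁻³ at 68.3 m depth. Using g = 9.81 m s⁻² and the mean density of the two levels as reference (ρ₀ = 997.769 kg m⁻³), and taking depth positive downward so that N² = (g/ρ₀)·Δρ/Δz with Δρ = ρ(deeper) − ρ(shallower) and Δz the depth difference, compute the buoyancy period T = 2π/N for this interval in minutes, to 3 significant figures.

Δρ = 998.113 − 997.425 = 0.688 kg m⁻³ over Δz = 68.3 − 4 = 64.3 m.
N² = (9.81/997.769) × (0.688/64.3) = 1.0520 × 10⁻⁴ s⁻².
N = √(1.0520 × 10⁻⁴) = 0.010257 rad s⁻¹, so T = 2π/N = 612.58 s = 10.210 min ≈ 10.2 min.

10.2 min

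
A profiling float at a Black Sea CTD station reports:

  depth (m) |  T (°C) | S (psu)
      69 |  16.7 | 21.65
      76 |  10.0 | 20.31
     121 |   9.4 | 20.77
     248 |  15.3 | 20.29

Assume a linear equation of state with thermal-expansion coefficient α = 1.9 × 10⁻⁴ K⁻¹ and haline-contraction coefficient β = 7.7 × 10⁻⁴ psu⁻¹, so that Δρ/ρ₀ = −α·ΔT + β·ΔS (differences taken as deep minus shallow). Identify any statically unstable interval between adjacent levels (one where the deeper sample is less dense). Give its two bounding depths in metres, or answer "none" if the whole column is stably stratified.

Evaluate Δρ/ρ₀ = −αΔT + βΔS across each adjacent pair:
  69–76 m: −αΔT+βΔS = −(1.9 × 10⁻⁴)(-6.7)+(7.7 × 10⁻⁴)(-1.34) = 2.4 × 10⁻⁴ → stable
  76–121 m: −αΔT+βΔS = −(1.9 × 10⁻⁴)(-0.6)+(7.7 × 10⁻⁴)(+0.46) = 4.7 × 10⁻⁴ → stable
  121–248 m: −αΔT+βΔS = −(1.9 × 10⁻⁴)(+5.9)+(7.7 × 10⁻⁴)(-0.48) = -1.5 × 10⁻³ → UNSTABLE
The 121–248 m interval has Δρ < 0: lighter water underlies denser water.

121–248 m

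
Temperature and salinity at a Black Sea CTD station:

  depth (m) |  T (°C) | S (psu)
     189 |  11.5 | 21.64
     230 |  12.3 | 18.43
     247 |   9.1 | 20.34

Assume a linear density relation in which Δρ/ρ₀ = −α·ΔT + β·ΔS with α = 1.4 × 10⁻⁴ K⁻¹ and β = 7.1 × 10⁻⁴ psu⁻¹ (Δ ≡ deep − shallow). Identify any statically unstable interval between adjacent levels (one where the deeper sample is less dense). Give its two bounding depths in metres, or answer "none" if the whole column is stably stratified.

189–230 m

Evaluate Δρ/ρ₀ = −αΔT + βΔS across each adjacent pair:
  189–230 m: −αΔT+βΔS = −(1.4 × 10⁻⁴)(+0.8)+(7.1 × 10⁻⁴)(-3.21) = -2.4 × 10⁻³ → UNSTABLE
  230–247 m: −αΔT+βΔS = −(1.4 × 10⁻⁴)(-3.2)+(7.1 × 10⁻⁴)(+1.91) = 1.8 × 10⁻³ → stable
The 189–230 m interval has Δρ < 0: lighter water underlies denser water.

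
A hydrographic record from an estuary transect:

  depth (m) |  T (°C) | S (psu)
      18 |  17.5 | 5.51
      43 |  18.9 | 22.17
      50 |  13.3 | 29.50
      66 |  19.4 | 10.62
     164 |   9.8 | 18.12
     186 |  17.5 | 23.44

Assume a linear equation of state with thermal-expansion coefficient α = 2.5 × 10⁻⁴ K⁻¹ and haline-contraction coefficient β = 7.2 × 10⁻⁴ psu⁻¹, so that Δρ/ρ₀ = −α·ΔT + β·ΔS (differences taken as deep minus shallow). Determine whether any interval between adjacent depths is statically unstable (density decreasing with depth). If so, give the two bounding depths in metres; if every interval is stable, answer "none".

Evaluate Δρ/ρ₀ = −αΔT + βΔS across each adjacent pair:
  18–43 m: −αΔT+βΔS = −(2.5 × 10⁻⁴)(+1.4)+(7.2 × 10⁻⁴)(+16.66) = 0.012 → stable
  43–50 m: −αΔT+βΔS = −(2.5 × 10⁻⁴)(-5.6)+(7.2 × 10⁻⁴)(+7.33) = 6.7 × 10⁻³ → stable
  50–66 m: −αΔT+βΔS = −(2.5 × 10⁻⁴)(+6.1)+(7.2 × 10⁻⁴)(-18.88) = -0.015 → UNSTABLE
  66–164 m: −αΔT+βΔS = −(2.5 × 10⁻⁴)(-9.6)+(7.2 × 10⁻⁴)(+7.50) = 7.8 × 10⁻³ → stable
  164–186 m: −αΔT+βΔS = −(2.5 × 10⁻⁴)(+7.7)+(7.2 × 10⁻⁴)(+5.32) = 1.9 × 10⁻³ → stable
The 50–66 m interval has Δρ < 0: lighter water underlies denser water.

50–66 m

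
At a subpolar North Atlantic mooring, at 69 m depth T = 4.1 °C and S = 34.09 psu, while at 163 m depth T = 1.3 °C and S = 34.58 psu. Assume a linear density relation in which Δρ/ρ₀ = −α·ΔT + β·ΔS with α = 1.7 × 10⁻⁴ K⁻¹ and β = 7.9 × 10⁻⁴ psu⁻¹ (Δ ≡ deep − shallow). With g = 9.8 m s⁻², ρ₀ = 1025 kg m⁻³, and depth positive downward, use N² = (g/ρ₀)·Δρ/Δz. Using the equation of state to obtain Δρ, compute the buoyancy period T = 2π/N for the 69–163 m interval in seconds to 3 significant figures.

ΔT = -2.8 K, ΔS = +0.49 psu (deep − shallow).
Δρ/ρ₀ = −αΔT + βΔS = 4.76 × 10⁻⁴ + 3.871 × 10⁻⁴ = 8.631 × 10⁻⁴, so Δρ ≈ 0.8847 kg m⁻³.
N² = (g/ρ₀)·Δρ/Δz = g·(Δρ/ρ₀)/Δz = 9.8 × 8.631 × 10⁻⁴ / 94 = 8.9983 × 10⁻⁵ s⁻².
N = √(8.9983 × 10⁻⁵) = 9.4859 × 10⁻³ rad s⁻¹ → T = 2π/N = 662.37 s ≈ 662 s.

662 s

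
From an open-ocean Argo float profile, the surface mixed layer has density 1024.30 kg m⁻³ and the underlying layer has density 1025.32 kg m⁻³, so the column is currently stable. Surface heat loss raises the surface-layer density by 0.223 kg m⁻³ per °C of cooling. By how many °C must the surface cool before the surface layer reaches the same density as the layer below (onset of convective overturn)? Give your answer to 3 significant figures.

Density deficit of the surface layer: 1025.32 − 1024.30 = 1.02 kg m⁻³.
Required change = 1.02 / 0.223 = 4.57 °C.

4.57 °C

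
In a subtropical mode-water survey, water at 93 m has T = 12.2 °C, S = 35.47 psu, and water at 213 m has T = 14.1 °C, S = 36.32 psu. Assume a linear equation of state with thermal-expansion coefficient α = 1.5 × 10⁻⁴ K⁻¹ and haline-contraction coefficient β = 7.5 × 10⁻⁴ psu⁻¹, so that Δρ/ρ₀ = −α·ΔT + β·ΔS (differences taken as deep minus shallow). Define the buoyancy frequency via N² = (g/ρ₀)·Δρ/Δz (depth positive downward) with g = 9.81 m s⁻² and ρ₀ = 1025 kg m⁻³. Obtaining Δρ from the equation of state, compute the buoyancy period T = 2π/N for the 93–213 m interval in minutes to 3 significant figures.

19.5 min

ΔT = +1.9 K, ΔS = +0.85 psu (deep − shallow).
Δρ/ρ₀ = −αΔT + βΔS = -2.85 × 10⁻⁴ + 6.375 × 10⁻⁴ = 3.525 × 10⁻⁴, so Δρ ≈ 0.3613 kg m⁻³.
N² = (g/ρ₀)·Δρ/Δz = g·(Δρ/ρ₀)/Δz = 9.81 × 3.525 × 10⁻⁴ / 120 = 2.8817 × 10⁻⁵ s⁻².
N = √(2.8817 × 10⁻⁵) = 5.3681 × 10⁻³ rad s⁻¹ → T = 2π/N = 1.1705 × 10³ s = 19.508 min ≈ 19.5 min.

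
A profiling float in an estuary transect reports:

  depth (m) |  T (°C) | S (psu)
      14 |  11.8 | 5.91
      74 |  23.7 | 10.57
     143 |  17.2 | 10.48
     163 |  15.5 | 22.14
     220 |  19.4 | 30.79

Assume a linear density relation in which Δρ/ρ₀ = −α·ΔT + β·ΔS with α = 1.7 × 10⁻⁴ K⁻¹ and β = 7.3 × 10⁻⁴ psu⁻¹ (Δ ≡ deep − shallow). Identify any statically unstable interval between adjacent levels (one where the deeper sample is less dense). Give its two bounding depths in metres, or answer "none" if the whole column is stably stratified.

Evaluate Δρ/ρ₀ = −αΔT + βΔS across each adjacent pair:
  14–74 m: −αΔT+βΔS = −(1.7 × 10⁻⁴)(+11.9)+(7.3 × 10⁻⁴)(+4.66) = 1.4 × 10⁻³ → stable
  74–143 m: −αΔT+βΔS = −(1.7 × 10⁻⁴)(-6.5)+(7.3 × 10⁻⁴)(-0.09) = 1.0 × 10⁻³ → stable
  143–163 m: −αΔT+βΔS = −(1.7 × 10⁻⁴)(-1.7)+(7.3 × 10⁻⁴)(+11.66) = 8.8 × 10⁻³ → stable
  163–220 m: −αΔT+βΔS = −(1.7 × 10⁻⁴)(+3.9)+(7.3 × 10⁻⁴)(+8.65) = 5.7 × 10⁻³ → stable
Every interval has Δρ > 0: the column is stably stratified throughout.

none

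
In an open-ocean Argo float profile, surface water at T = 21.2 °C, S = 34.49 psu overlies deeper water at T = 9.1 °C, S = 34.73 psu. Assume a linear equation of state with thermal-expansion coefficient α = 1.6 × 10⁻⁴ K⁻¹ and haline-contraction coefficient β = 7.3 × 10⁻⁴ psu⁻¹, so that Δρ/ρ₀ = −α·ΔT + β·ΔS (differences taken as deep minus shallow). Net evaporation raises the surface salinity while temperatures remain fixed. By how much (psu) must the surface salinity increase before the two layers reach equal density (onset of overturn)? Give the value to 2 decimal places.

Neutral buoyancy requires −α(T_deep − T_surf) + β(S_deep − S_surf′) = 0.
S_surf′ = S_deep − (α/β)·ΔT = 34.73 − (1.6 × 10⁻⁴/7.3 × 10⁻⁴)·(-12.1) = 37.3821 psu.
Increase required: 37.3821 − 34.49 = 2.8921 psu.

2.89 psu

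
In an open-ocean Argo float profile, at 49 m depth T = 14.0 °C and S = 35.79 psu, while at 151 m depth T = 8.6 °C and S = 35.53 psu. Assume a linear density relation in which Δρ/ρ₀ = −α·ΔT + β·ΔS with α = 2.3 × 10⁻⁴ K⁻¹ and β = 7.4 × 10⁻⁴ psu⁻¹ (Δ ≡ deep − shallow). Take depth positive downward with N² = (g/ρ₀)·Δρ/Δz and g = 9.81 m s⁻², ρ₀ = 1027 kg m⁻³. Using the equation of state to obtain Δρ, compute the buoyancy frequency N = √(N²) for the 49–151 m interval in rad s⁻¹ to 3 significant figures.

ΔT = -5.4 K, ΔS = -0.26 psu (deep − shallow).
Δρ/ρ₀ = −αΔT + βΔS = 1.242 × 10⁻³ − 1.924 × 10⁻⁴ = 1.0496 × 10⁻³, so Δρ ≈ 1.078 kg m⁻³.
N² = (g/ρ₀)·Δρ/Δz = g·(Δρ/ρ₀)/Δz = 9.81 × 1.0496 × 10⁻³ / 102 = 1.0095 × 10⁻⁴ s⁻².
N = √(1.0095 × 10⁻⁴) = 0.010047 rad s⁻¹ ≈ 0.0100 rad s⁻¹.

0.0100 rad s⁻¹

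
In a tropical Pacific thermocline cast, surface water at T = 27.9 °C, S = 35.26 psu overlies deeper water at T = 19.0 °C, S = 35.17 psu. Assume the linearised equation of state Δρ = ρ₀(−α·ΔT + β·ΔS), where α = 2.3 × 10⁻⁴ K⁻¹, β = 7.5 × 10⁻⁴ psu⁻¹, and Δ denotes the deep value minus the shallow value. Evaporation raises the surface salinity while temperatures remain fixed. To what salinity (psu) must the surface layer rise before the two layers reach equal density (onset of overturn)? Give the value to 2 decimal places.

Neutral buoyancy requires −α(T_deep − T_surf) + β(S_deep − S_surf′) = 0.
S_surf′ = S_deep − (α/β)·ΔT = 35.17 − (2.3 × 10⁻⁴/7.5 × 10⁻⁴)·(-8.9) = 37.8993 psu.
Increase required: 37.8993 − 35.26 = 2.6393 psu.

37.90 psu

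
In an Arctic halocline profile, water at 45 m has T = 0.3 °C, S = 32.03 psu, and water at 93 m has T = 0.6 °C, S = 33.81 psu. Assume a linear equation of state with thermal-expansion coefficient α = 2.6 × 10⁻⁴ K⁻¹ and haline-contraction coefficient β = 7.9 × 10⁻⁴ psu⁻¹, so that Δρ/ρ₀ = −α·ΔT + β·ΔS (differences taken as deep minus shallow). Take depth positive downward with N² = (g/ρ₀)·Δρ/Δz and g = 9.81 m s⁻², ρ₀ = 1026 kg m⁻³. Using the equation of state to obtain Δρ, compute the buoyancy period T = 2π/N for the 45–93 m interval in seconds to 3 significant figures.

381 s

ΔT = +0.3 K, ΔS = +1.78 psu (deep − shallow).
Δρ/ρ₀ = −αΔT + βΔS = -7.80 × 10⁻⁵ + 1.4062 × 10⁻³ = 1.3282 × 10⁻³, so Δρ ≈ 1.363 kg m⁻³.
N² = (g/ρ₀)·Δρ/Δz = g·(Δρ/ρ₀)/Δz = 9.81 × 1.3282 × 10⁻³ / 48 = 2.7145 × 10⁻⁴ s⁻².
N = √(2.7145 × 10⁻⁴) = 0.016476 rad s⁻¹ → T = 2π/N = 381.35 s ≈ 381 s.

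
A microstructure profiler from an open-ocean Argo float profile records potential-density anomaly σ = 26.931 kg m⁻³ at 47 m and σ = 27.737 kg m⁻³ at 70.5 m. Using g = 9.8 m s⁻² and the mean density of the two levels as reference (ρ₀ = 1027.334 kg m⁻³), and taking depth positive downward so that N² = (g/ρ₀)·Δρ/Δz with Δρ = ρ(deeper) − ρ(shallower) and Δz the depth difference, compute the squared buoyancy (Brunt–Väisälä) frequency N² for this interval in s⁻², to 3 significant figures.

3.27 × 10⁻⁴ s⁻²

Δρ = 1027.737 − 1026.931 = 0.806 kg m⁻³ over Δz = 70.5 − 47 = 23.5 m.
N² = (9.8/1027.334) × (0.806/23.5) = 3.2718 × 10⁻⁴ s⁻² ≈ 3.27 × 10⁻⁴ s⁻².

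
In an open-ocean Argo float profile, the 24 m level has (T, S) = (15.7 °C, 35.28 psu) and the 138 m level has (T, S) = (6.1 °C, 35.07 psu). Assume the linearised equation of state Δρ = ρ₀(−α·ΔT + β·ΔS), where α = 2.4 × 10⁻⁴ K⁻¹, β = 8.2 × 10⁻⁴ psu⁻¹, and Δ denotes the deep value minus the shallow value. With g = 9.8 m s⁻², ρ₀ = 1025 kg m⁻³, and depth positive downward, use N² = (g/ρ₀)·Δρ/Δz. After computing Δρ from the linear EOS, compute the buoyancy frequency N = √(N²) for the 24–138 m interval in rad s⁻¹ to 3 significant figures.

ΔT = -9.6 K, ΔS = -0.21 psu (deep − shallow).
Δρ/ρ₀ = −αΔT + βΔS = 2.304 × 10⁻³ − 1.722 × 10⁻⁴ = 2.1318 × 10⁻³, so Δρ ≈ 2.185 kg m⁻³.
N² = (g/ρ₀)·Δρ/Δz = g·(Δρ/ρ₀)/Δz = 9.8 × 2.1318 × 10⁻³ / 114 = 1.8326 × 10⁻⁴ s⁻².
N = √(1.8326 × 10⁻⁴) = 0.013537 rad s⁻¹ ≈ 0.0135 rad s⁻¹.

0.0135 rad s⁻¹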